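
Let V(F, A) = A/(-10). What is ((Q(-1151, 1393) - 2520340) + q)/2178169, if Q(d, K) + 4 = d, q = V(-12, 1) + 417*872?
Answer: -3082673/3111670 ≈ -0.99068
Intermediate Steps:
V(F, A) = -A/10 (V(F, A) = A*(-⅒) = -A/10)
q = 3636239/10 (q = -⅒*1 + 417*872 = -⅒ + 363624 = 3636239/10 ≈ 3.6362e+5)
Q(d, K) = -4 + d
((Q(-1151, 1393) - 2520340) + q)/2178169 = (((-4 - 1151) - 2520340) + 3636239/10)/2178169 = ((-1155 - 2520340) + 3636239/10)*(1/2178169) = (-2521495 + 3636239/10)*(1/2178169) = -21578711/10*1/2178169 = -3082673/3111670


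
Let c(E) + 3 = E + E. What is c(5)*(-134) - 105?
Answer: -1043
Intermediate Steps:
c(E) = -3 + 2*E (c(E) = -3 + (E + E) = -3 + 2*E)
c(5)*(-134) - 105 = (-3 + 2*5)*(-134) - 105 = (-3 + 10)*(-134) - 105 = 7*(-134) - 105 = -938 - 105 = -1043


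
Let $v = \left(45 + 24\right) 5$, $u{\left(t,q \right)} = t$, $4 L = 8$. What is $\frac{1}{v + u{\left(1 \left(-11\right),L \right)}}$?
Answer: $\frac{1}{334} \approx 0.002994$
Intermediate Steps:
$L = 2$ ($L = \frac{1}{4} \cdot 8 = 2$)
$v = 345$ ($v = 69 \cdot 5 = 345$)
$\frac{1}{v + u{\left(1 \left(-11\right),L \right)}} = \frac{1}{345 + 1 \left(-11\right)} = \frac{1}{345 - 11} = \frac{1}{334}$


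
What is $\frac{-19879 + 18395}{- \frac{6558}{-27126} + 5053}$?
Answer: $- \frac{3354582}{11422853} \approx -0.29367$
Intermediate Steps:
$\frac{-19879 + 18395}{- \frac{6558}{-27126} + 5053} = - \frac{1484}{\left(-6558\right) \left(- \frac{1}{27126}\right) + 5053} = - \frac{1484}{\frac{1093}{4521} + 5053} = - \frac{1484}{\frac{22845706}{4521}} = \left(-1484\right) \frac{4521}{22845706} = - \frac{3354582}{11422853}$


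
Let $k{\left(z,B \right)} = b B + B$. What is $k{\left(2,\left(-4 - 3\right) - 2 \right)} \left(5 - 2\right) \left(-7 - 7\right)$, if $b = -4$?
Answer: $-1134$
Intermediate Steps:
$k{\left(z,B \right)} = - 3 B$ ($k{\left(z,B \right)} = - 4 B + B = - 3 B$)
$k{\left(2,\left(-4 - 3\right) - 2 \right)} \left(5 - 2\right) \left(-7 - 7\right) = - 3 \left(\left(-4 - 3\right) - 2\right) \left(5 - 2\right) \left(-7 - 7\right) = - 3 \left(-7 - 2\right) 3 \left(-14\right) = \left(-3\right) \left(-9\right) 3 \left(-14\right) = 27 \cdot 3 \left(-14\right) = 81 \left(-14\right) = -1134$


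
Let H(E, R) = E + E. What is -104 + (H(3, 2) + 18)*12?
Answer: 184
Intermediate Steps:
H(E, R) = 2*E
-104 + (H(3, 2) + 18)*12 = -104 + (2*3 + 18)*12 = -104 + (6 + 18)*12 = -104 + 24*12 = -104 + 288 = 184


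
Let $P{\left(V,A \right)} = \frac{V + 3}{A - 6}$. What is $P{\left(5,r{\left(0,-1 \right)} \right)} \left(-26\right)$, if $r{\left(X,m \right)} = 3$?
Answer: $\frac{208}{3} \approx 69.333$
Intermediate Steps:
$P{\left(V,A \right)} = \frac{3 + V}{-6 + A}$
$P{\left(5,r{\left(0,-1 \right)} \right)} \left(-26\right) = \frac{3 + 5}{-6 + 3} \left(-26\right) = \frac{1}{-3} \cdot 8 \left(-26\right) = \left(- \frac{1}{3}\right) 8 \left(-26\right) = \left(- \frac{8}{3}\right) \left(-26\right) = \frac{208}{3}$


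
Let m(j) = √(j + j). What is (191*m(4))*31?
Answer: 11842*√2 ≈ 16747.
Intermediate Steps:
m(j) = √2*√j (m(j) = √(2*j) = √2*√j)
(191*m(4))*31 = (191*(√2*√4))*31 = (191*(√2*2))*31 = (191*(2*√2))*31 = (382*√2)*31 = 11842*√2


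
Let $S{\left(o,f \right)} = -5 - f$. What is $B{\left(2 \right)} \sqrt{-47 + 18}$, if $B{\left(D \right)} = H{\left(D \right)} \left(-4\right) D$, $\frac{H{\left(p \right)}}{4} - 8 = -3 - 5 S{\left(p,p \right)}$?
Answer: $- 1280 i \sqrt{29} \approx - 6893.0 i$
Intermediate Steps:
$H{\left(p \right)} = 120 + 20 p$ ($H{\left(p \right)} = 32 + 4 \left(-3 - 5 \left(-5 - p\right)\right) = 32 + 4 \left(-3 + \left(25 + 5 p\right)\right) = 32 + 4 \left(22 + 5 p\right) = 32 + \left(88 + 20 p\right) = 120 + 20 p$)
$B{\left(D \right)} = D \left(-480 - 80 D\right)$ ($B{\left(D \right)} = \left(120 + 20 D\right) \left(-4\right) D = \left(-480 - 80 D\right) D = D \left(-480 - 80 D\right)$)
$B{\left(2 \right)} \sqrt{-47 + 18} = 80 \cdot 2 \left(-6 - 2\right) \sqrt{-47 + 18} = 80 \cdot 2 \left(-6 - 2\right) \sqrt{-29} = 80 \cdot 2 \left(-8\right) i \sqrt{29} = - 1280 i \sqrt{29}$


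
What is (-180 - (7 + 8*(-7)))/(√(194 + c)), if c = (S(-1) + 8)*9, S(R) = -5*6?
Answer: 131*I/2 ≈ 65.5*I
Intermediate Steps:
S(R) = -30
c = -198 (c = (-30 + 8)*9 = -22*9 = -198)
(-180 - (7 + 8*(-7)))/(√(194 + c)) = (-180 - (7 + 8*(-7)))/(√(194 - 198)) = (-180 - (7 - 56))/(√(-4)) = (-180 - 1*(-49))/((2*I)) = (-180 + 49)*(-I/2) = -(-131)*I/2 = 131*I/2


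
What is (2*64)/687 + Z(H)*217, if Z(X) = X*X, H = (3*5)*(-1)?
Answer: 33542903/687 ≈ 48825.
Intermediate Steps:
H = -15 (H = 15*(-1) = -15)
Z(X) = X²
(2*64)/687 + Z(H)*217 = (2*64)/687 + (-15)²*217 = 128*(1/687) + 225*217 = 128/687 + 48825 = 33542903/687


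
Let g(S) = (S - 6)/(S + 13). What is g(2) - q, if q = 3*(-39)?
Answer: 1751/15 ≈ 116.73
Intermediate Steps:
g(S) = (-6 + S)/(13 + S)
q = -117
g(2) - q = (-6 + 2)/(13 + 2) - 1*(-117) = -4/15 + 117 = 1751/15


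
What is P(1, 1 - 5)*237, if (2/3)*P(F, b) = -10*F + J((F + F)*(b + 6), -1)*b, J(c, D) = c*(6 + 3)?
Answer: -54747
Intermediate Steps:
J(c, D) = 9*c (J(c, D) = c*9 = 9*c)
P(F, b) = -15*F + 27*F*b*(6 + b) (P(F, b) = 3*(-10*F + (9*((F + F)*(b + 6)))*b)/2 = 3*(-10*F + (9*((2*F)*(6 + b)))*b)/2 = 3*(-10*F + (9*(2*F*(6 + b)))*b)/2 = 3*(-10*F + (18*F*(6 + b))*b)/2 = 3*(-10*F + 18*F*b*(6 + b))/2 = -15*F + 27*F*b*(6 + b))
P(1, 1 - 5)*237 = (3*1*(-5 + 9*(1 - 5)*(6 + (1 - 5))))*237 = (3*1*(-5 + 9*(-4)*(6 - 4)))*237 = (3*1*(-5 + 9*(-4)*2))*237 = (3*1*(-5 - 72))*237 = (3*1*(-77))*237 = -231*237 = -54747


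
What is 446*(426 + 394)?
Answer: 365720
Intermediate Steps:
446*(426 + 394) = 446*820 = 365720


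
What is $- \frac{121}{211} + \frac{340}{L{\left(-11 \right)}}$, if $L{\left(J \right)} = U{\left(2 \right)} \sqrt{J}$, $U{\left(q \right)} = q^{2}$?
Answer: $- \frac{121}{211} - \frac{85 i \sqrt{11}}{11} \approx -0.57346 - 25.628 i$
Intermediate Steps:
$L{\left(J \right)} = 4 \sqrt{J}$ ($L{\left(J \right)} = 2^{2} \sqrt{J} = 4 \sqrt{J}$)
$- \frac{121}{211} + \frac{340}{L{\left(-11 \right)}} = - \frac{121}{211} + \frac{340}{4 \sqrt{-11}} = \left(-121\right) \frac{1}{211} + \frac{340}{4 i \sqrt{11}} = - \frac{121}{211} + \frac{340}{4 i \sqrt{11}} = - \frac{121}{211} + 340 \left(- \frac{i \sqrt{11}}{44}\right) = - \frac{121}{211} - \frac{85 i \sqrt{11}}{11}$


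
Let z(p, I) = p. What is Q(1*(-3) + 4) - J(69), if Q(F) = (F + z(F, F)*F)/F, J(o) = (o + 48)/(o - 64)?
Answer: -107/5 ≈ -21.400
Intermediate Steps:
J(o) = (48 + o)/(-64 + o)
Q(F) = (F + F²)/F (Q(F) = (F + F*F)/F = (F + F²)/F)
Q(1*(-3) + 4) - J(69) = (1 + (1*(-3) + 4)) - (48 + 69)/(-64 + 69) = (1 + (-3 + 4)) - 117/5 = (1 + 1) - 117/5 = 2 - 1*117/5 = 2 - 117/5 = -107/5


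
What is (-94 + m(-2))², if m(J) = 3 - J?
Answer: 7921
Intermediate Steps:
(-94 + m(-2))² = (-94 + (3 - 1*(-2)))² = (-94 + (3 + 2))² = (-94 + 5)² = (-89)² = 7921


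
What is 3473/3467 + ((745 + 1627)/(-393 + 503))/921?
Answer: 180036677/175620885 ≈ 1.0251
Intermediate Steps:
3473/3467 + ((745 + 1627)/(-393 + 503))/921 = 3473*(1/3467) + (2372/110)*(1/921) = 3473/3467 + (2372*(1/110))*(1/921) = 3473/3467 + (1186/55)*(1/921) = 3473/3467 + 1186/50655 = 180036677/175620885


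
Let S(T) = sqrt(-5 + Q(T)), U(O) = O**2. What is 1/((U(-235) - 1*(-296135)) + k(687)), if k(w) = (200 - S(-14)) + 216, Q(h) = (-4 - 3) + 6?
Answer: 175888/61873177091 + I*sqrt(6)/123746354182 ≈ 2.8427e-6 + 1.9794e-11*I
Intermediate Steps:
Q(h) = -1 (Q(h) = -7 + 6 = -1)
S(T) = I*sqrt(6) (S(T) = sqrt(-5 - 1) = sqrt(-6) = I*sqrt(6))
k(w) = 416 - I*sqrt(6) (k(w) = (200 - I*sqrt(6)) + 216 = 416 - I*sqrt(6))
1/((U(-235) - 1*(-296135)) + k(687)) = 1/(((-235)**2 - 1*(-296135)) + (416 - I*sqrt(6))) = 1/((55225 + 296135) + (416 - I*sqrt(6))) = 1/(351360 + (416 - I*sqrt(6))) = 1/(351776 - I*sqrt(6))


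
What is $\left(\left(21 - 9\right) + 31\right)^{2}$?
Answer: $1849$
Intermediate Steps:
$\left(\left(21 - 9\right) + 31\right)^{2} = \left(12 + 31\right)^{2} = 43^{2} = 1849$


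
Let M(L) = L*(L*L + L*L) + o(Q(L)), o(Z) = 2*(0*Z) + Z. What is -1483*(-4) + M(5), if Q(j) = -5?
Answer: 6177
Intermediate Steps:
o(Z) = Z (o(Z) = 2*0 + Z = 0 + Z = Z)
M(L) = -5 + 2*L**3 (M(L) = L*(L*L + L*L) - 5 = L*(L**2 + L**2) - 5 = L*(2*L**2) - 5 = 2*L**3 - 5 = -5 + 2*L**3)
-1483*(-4) + M(5) = -1483*(-4) + (-5 + 2*5**3) = 5932 + (-5 + 2*125) = 5932 + (-5 + 250) = 5932 + 245 = 6177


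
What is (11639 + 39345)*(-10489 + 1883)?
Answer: -438768304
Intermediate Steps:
(11639 + 39345)*(-10489 + 1883) = 50984*(-8606) = -438768304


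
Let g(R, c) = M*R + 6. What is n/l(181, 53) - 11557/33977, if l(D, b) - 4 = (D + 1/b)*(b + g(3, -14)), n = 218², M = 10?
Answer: 37854868399/14509504103 ≈ 2.6090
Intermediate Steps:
n = 47524
g(R, c) = 6 + 10*R (g(R, c) = 10*R + 6 = 6 + 10*R)
l(D, b) = 4 + (36 + b)*(D + 1/b) (l(D, b) = 4 + (D + 1/b)*(b + (6 + 10*3)) = 4 + (D + 1/b)*(b + (6 + 30)) = 4 + (D + 1/b)*(b + 36) = 4 + (D + 1/b)*(36 + b) = 4 + (36 + b)*(D + 1/b))
n/l(181, 53) - 11557/33977 = 47524/(5 + 36*181 + 36/53 + 181*53) - 11557/33977 = 47524/(5 + 6516 + 36*(1/53) + 9593) - 11557*1/33977 = 47524/(5 + 6516 + 36/53 + 9593) - 11557/33977 = 47524/(854078/53) - 11557/33977 = 47524*(53/854078) - 11557/33977 = 1259386/427039 - 11557/33977 = 37854868399/14509504103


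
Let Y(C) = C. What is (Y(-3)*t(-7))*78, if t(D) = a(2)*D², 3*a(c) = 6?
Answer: -22932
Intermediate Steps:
a(c) = 2 (a(c) = (⅓)*6 = 2)
t(D) = 2*D²
(Y(-3)*t(-7))*78 = -6*(-7)²*78 = -6*49*78 = -3*98*78 = -294*78 = -22932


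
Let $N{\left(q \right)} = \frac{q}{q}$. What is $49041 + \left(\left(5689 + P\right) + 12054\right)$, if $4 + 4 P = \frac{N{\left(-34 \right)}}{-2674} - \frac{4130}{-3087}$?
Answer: $\frac{45001816301}{673848} \approx 66783.0$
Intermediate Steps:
$N{\left(q \right)} = 1$
$P = - \frac{448531}{673848}$ ($P = -1 + \frac{1 \frac{1}{-2674} - \frac{4130}{-3087}}{4} = -1 + \frac{1 \left(- \frac{1}{2674}\right) - - \frac{590}{441}}{4} = -1 + \frac{- \frac{1}{2674} + \frac{590}{441}}{4} = -1 + \frac{1}{4} \cdot \frac{225317}{168462} = -1 + \frac{225317}{673848} = - \frac{448531}{673848} \approx -0.66563$)
$49041 + \left(\left(5689 + P\right) + 12054\right) = 49041 + \left(\left(5689 - \frac{448531}{673848}\right) + 12054\right) = 49041 + \left(\frac{3833072741}{673848} + 12054\right) = 49041 + \frac{11955636533}{673848} = \frac{45001816301}{673848}$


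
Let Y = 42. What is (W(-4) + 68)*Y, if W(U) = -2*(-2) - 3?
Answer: 2898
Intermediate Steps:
W(U) = 1 (W(U) = 4 - 3 = 1)
(W(-4) + 68)*Y = (1 + 68)*42 = 69*42 = 2898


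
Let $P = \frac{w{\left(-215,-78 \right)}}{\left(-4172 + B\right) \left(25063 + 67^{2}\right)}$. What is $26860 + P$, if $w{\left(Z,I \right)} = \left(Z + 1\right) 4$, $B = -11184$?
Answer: $\frac{1523635219147}{56725064} \approx 26860.0$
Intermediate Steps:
$w{\left(Z,I \right)} = 4 + 4 Z$ ($w{\left(Z,I \right)} = \left(1 + Z\right) 4 = 4 + 4 Z$)
$P = \frac{107}{56725064}$ ($P = \frac{4 + 4 \left(-215\right)}{\left(-4172 - 11184\right) \left(25063 + 67^{2}\right)} = \frac{4 - 860}{\left(-15356\right) \left(25063 + 4489\right)} = - \frac{856}{\left(-15356\right) 29552} = - \frac{856}{-453800512} = \left(-856\right) \left(- \frac{1}{453800512}\right) = \frac{107}{56725064} \approx 1.8863 \cdot 10^{-6}$)
$26860 + P = 26860 + \frac{107}{56725064} = \frac{1523635219147}{56725064}$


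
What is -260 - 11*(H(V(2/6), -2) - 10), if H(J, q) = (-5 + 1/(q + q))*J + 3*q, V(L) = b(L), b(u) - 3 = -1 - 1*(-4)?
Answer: 525/2 ≈ 262.50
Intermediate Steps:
b(u) = 6 (b(u) = 3 + (-1 - 1*(-4)) = 3 + (-1 + 4) = 3 + 3 = 6)
V(L) = 6
H(J, q) = 3*q + J*(-5 + 1/(2*q)) (H(J, q) = (-5 + 1/(2*q))*J + 3*q = J*(-5 + 1/(2*q)) + 3*q = 3*q + J*(-5 + 1/(2*q)))
-260 - 11*(H(V(2/6), -2) - 10) = -260 - 11*((-5*6 + 3*(-2) + (½)*6/(-2)) - 10) = -260 - 11*((-30 - 6 + (½)*6*(-½)) - 10) = -260 - 11*((-30 - 6 - 3/2) - 10) = -260 - 11*(-75/2 - 10) = -260 - 11*(-95/2) = -260 + 1045/2 = 525/2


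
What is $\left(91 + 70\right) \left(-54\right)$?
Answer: $-8694$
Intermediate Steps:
$\left(91 + 70\right) \left(-54\right) = 161 \left(-54\right) = -8694$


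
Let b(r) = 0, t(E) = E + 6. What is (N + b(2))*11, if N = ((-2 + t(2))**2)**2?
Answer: 14256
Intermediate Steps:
t(E) = 6 + E
N = 1296 (N = ((-2 + (6 + 2))**2)**2 = ((-2 + 8)**2)**2 = (6**2)**2 = 36**2 = 1296)
(N + b(2))*11 = (1296 + 0)*11 = 1296*11 = 14256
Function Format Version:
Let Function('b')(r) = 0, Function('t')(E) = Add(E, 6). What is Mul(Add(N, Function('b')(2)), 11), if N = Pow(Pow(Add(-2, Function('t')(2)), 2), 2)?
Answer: 14256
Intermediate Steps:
Function('t')(E) = Add(6, E)
N = 1296 (N = Pow(Pow(Add(-2, Add(6, 2)), 2), 2) = Pow(Pow(Add(-2, 8), 2), 2) = Pow(Pow(6, 2), 2) = Pow(36, 2) = 1296)
Mul(Add(N, Function('b')(2)), 11) = Mul(Add(1296, 0), 11) = Mul(1296, 11) = 14256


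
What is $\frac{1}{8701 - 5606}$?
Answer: $\frac{1}{3095} \approx 0.0003231$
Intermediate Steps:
$\frac{1}{8701 - 5606} = \frac{1}{3095}$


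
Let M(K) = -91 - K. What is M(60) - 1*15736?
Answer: -15887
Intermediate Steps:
M(60) - 1*15736 = (-91 - 1*60) - 1*15736 = (-91 - 60) - 15736 = -151 - 15736 = -15887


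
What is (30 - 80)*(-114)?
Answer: 5700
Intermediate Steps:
(30 - 80)*(-114) = -50*(-114) = 5700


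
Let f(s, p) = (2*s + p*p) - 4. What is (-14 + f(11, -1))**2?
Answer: 25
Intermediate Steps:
f(s, p) = -4 + p**2 + 2*s (f(s, p) = (2*s + p**2) - 4 = (p**2 + 2*s) - 4 = -4 + p**2 + 2*s)
(-14 + f(11, -1))**2 = (-14 + (-4 + (-1)**2 + 2*11))**2 = (-14 + (-4 + 1 + 22))**2 = (-14 + 19)**2 = 5**2 = 25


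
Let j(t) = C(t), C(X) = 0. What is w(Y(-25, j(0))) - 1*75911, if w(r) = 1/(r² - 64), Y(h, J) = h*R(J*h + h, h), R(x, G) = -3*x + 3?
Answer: -288646719195/3802436 ≈ -75911.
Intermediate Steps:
j(t) = 0
R(x, G) = 3 - 3*x
Y(h, J) = h*(3 - 3*h - 3*J*h) (Y(h, J) = h*(3 - 3*(J*h + h)) = h*(3 - 3*(h + J*h)) = h*(3 + (-3*h - 3*J*h)) = h*(3 - 3*h - 3*J*h))
w(r) = 1/(-64 + r²)
w(Y(-25, j(0))) - 1*75911 = 1/(-64 + (3*(-25)*(1 - 1*(-25) - 1*0*(-25)))²) - 1*75911 = 1/(-64 + (3*(-25)*(1 + 25 + 0))²) - 75911 = 1/(-64 + (3*(-25)*26)²) - 75911 = 1/(-64 + (-1950)²) - 75911 = 1/(-64 + 3802500) - 75911 = 1/3802436 - 75911 = -288646719195/3802436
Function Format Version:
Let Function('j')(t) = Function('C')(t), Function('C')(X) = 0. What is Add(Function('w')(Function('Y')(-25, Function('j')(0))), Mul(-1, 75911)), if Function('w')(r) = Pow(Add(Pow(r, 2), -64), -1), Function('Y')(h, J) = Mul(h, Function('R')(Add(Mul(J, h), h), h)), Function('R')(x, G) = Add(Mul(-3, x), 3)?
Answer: Rational(-288646719195, 3802436) ≈ -75911.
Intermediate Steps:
Function('j')(t) = 0
Function('R')(x, G) = Add(3, Mul(-3, x))
Function('Y')(h, J) = Mul(h, Add(3, Mul(-3, h), Mul(-3, J, h))) (Function('Y')(h, J) = Mul(h, Add(3, Mul(-3, Add(Mul(J, h), h)))) = Mul(h, Add(3, Mul(-3, Add(h, Mul(J, h))))) = Mul(h, Add(3, Add(Mul(-3, h), Mul(-3, J, h)))) = Mul(h, Add(3, Mul(-3, h), Mul(-3, J, h))))
Function('w')(r) = Pow(Add(-64, Pow(r, 2)), -1)
Add(Function('w')(Function('Y')(-25, Function('j')(0))), Mul(-1, 75911)) = Add(Pow(Add(-64, Pow(Mul(3, -25, Add(1, Mul(-1, -25), Mul(-1, 0, -25))), 2)), -1), Mul(-1, 75911)) = Add(Pow(Add(-64, Pow(Mul(3, -25, Add(1, 25, 0)), 2)), -1), -75911) = Add(Pow(Add(-64, Pow(Mul(3, -25, 26), 2)), -1), -75911) = Add(Pow(Add(-64, Pow(-1950, 2)), -1), -75911) = Add(Pow(Add(-64, 3802500), -1), -75911) = Add(Pow(3802436, -1), -75911) = Add(Rational(1, 3802436), -75911) = Rational(-288646719195, 3802436)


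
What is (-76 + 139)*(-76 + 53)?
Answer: -1449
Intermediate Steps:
(-76 + 139)*(-76 + 53) = 63*(-23) = -1449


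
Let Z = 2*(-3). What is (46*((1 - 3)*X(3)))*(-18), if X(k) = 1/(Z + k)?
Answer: -552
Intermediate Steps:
Z = -6
X(k) = 1/(-6 + k)
(46*((1 - 3)*X(3)))*(-18) = (46*((1 - 3)/(-6 + 3)))*(-18) = (46*(-2/(-3)))*(-18) = (46*(-2*(-⅓)))*(-18) = (46*(⅔))*(-18) = (92/3)*(-18) = -552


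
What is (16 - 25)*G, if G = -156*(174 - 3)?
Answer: 240084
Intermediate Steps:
G = -26676 (G = -156*171 = -26676)
(16 - 25)*G = (16 - 25)*(-26676) = -9*(-26676) = 240084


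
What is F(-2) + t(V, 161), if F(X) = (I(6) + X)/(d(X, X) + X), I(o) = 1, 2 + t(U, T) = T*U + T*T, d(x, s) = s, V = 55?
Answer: 139097/4 ≈ 34774.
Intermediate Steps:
t(U, T) = -2 + T² + T*U (t(U, T) = -2 + (T*U + T*T) = -2 + (T*U + T²) = -2 + (T² + T*U) = -2 + T² + T*U)
F(X) = (1 + X)/(2*X) (F(X) = (1 + X)/(X + X) = (1 + X)/((2*X)) = (1 + X)*(1/(2*X)) = (1 + X)/(2*X))
F(-2) + t(V, 161) = (½)*(1 - 2)/(-2) + (-2 + 161² + 161*55) = (½)*(-½)*(-1) + (-2 + 25921 + 8855) = ¼ + 34774 = 139097/4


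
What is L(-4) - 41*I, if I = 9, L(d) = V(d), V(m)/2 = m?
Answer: -377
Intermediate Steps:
V(m) = 2*m
L(d) = 2*d
L(-4) - 41*I = 2*(-4) - 41*9 = -8 - 369 = -377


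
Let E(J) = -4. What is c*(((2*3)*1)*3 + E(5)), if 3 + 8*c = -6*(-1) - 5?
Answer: -7/2 ≈ -3.5000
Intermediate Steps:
c = -¼ (c = -3/8 + (-6*(-1) - 5)/8 = -3/8 + (6 - 5)/8 = -3/8 + (⅛)*1 = -3/8 + ⅛ = -¼ ≈ -0.25000)
c*(((2*3)*1)*3 + E(5)) = -(((2*3)*1)*3 - 4)/4 = -((6*1)*3 - 4)/4 = -(6*3 - 4)/4 = -(18 - 4)/4 = -¼*14 = -7/2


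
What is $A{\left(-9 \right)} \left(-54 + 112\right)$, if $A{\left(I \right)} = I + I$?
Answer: $-1044$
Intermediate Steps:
$A{\left(I \right)} = 2 I$
$A{\left(-9 \right)} \left(-54 + 112\right) = 2 \left(-9\right) \left(-54 + 112\right) = \left(-18\right) 58 = -1044$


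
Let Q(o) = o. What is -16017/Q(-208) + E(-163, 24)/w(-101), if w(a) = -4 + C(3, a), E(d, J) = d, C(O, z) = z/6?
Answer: 2205549/26000 ≈ 84.829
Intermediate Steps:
C(O, z) = z/6 (C(O, z) = z*(⅙) = z/6)
w(a) = -4 + a/6
-16017/Q(-208) + E(-163, 24)/w(-101) = -16017/(-208) - 163/(-4 + (⅙)*(-101)) = -16017*(-1/208) - 163/(-4 - 101/6) = 16017/208 - 163/(-125/6) = 16017/208 - 163*(-6/125) = 16017/208 + 978/125 = 2205549/26000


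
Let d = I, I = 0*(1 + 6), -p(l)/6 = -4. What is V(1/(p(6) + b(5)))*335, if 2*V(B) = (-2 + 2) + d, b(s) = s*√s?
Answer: 0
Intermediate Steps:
p(l) = 24 (p(l) = -6*(-4) = 24)
I = 0 (I = 0*7 = 0)
b(s) = s^(3/2)
d = 0
V(B) = 0 (V(B) = ((-2 + 2) + 0)/2 = (0 + 0)/2 = (½)*0 = 0)
V(1/(p(6) + b(5)))*335 = 0*335 = 0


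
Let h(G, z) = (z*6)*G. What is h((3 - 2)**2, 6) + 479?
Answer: 515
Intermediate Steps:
h(G, z) = 6*G*z (h(G, z) = (6*z)*G = 6*G*z)
h((3 - 2)**2, 6) + 479 = 6*(3 - 2)**2*6 + 479 = 6*1**2*6 + 479 = 6*1*6 + 479 = 36 + 479 = 515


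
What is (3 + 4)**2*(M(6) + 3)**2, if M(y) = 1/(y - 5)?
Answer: 784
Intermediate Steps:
M(y) = 1/(-5 + y)
(3 + 4)**2*(M(6) + 3)**2 = (3 + 4)**2*(1/(-5 + 6) + 3)**2 = 7**2*(1/1 + 3)**2 = 49*(1 + 3)**2 = 49*4**2 = 49*16 = 784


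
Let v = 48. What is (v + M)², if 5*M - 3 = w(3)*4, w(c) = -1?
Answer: 57121/25 ≈ 2284.8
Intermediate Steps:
M = -⅕ (M = ⅗ + (-1*4)/5 = ⅗ + (⅕)*(-4) = ⅗ - ⅘ = -⅕ ≈ -0.20000)
(v + M)² = (48 - ⅕)² = (239/5)² = 57121/25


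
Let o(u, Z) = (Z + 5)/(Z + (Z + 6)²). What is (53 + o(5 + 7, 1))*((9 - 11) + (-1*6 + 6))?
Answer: -2656/25 ≈ -106.24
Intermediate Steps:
o(u, Z) = (5 + Z)/(Z + (6 + Z)²)
(53 + o(5 + 7, 1))*((9 - 11) + (-1*6 + 6)) = (53 + (5 + 1)/(1 + (6 + 1)²))*((9 - 11) + (-1*6 + 6)) = (53 + 6/(1 + 7²))*(-2 + (-6 + 6)) = (53 + 6/(1 + 49))*(-2 + 0) = (53 + 6/50)*(-2) = (53 + (1/50)*6)*(-2) = (53 + 3/25)*(-2) = (1328/25)*(-2) = -2656/25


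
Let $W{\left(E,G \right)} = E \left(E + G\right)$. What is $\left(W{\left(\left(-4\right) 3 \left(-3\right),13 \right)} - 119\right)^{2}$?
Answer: $2706025$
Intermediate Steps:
$\left(W{\left(\left(-4\right) 3 \left(-3\right),13 \right)} - 119\right)^{2} = \left(\left(-4\right) 3 \left(-3\right) \left(\left(-4\right) 3 \left(-3\right) + 13\right) - 119\right)^{2} = \left(\left(-12\right) \left(-3\right) \left(\left(-12\right) \left(-3\right) + 13\right) - 119\right)^{2} = \left(36 \left(36 + 13\right) - 119\right)^{2} = \left(36 \cdot 49 - 119\right)^{2} = \left(1764 - 119\right)^{2} = 1645^{2} = 2706025$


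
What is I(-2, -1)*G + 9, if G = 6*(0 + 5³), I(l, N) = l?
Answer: -1491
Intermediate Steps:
G = 750 (G = 6*(0 + 125) = 6*125 = 750)
I(-2, -1)*G + 9 = -2*750 + 9 = -1500 + 9 = -1491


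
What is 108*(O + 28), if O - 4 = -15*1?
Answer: 1836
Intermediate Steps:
O = -11 (O = 4 - 15*1 = 4 - 15 = -11)
108*(O + 28) = 108*(-11 + 28) = 108*17 = 1836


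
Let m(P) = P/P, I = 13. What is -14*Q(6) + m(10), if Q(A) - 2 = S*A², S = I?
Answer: -6579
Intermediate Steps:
S = 13
m(P) = 1
Q(A) = 2 + 13*A²
-14*Q(6) + m(10) = -14*(2 + 13*6²) + 1 = -14*(2 + 13*36) + 1 = -14*(2 + 468) + 1 = -14*470 + 1 = -6580 + 1 = -6579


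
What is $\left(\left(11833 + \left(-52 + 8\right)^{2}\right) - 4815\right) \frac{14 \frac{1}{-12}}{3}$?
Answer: $- \frac{31339}{9} \approx -3482.1$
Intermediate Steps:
$\left(\left(11833 + \left(-52 + 8\right)^{2}\right) - 4815\right) \frac{14 \frac{1}{-12}}{3} = \left(\left(11833 + \left(-44\right)^{2}\right) - 4815\right) 14 \left(- \frac{1}{12}\right) \frac{1}{3} = \left(\left(11833 + 1936\right) - 4815\right) \left(\left(- \frac{7}{6}\right) \frac{1}{3}\right) = \left(13769 - 4815\right) \left(- \frac{7}{18}\right) = 8954 \left(- \frac{7}{18}\right) = - \frac{31339}{9}$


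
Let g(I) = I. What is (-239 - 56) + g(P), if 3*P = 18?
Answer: -289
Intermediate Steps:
P = 6 (P = (⅓)*18 = 6)
(-239 - 56) + g(P) = (-239 - 56) + 6 = -295 + 6 = -289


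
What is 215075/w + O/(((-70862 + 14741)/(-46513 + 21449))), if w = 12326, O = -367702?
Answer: -8737335995881/53211342 ≈ -1.6420e+5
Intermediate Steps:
215075/w + O/(((-70862 + 14741)/(-46513 + 21449))) = 215075/12326 - 367702*(-46513 + 21449)/(-70862 + 14741) = 215075*(1/12326) - 367702/((-56121/(-25064))) = 215075/12326 - 367702/((-56121*(-1/25064))) = 215075/12326 - 367702/4317/1928 = 215075/12326 - 367702*1928/4317 = 215075/12326 - 708929456/4317 = -8737335995881/53211342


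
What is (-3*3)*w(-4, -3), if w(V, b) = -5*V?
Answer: -180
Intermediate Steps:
(-3*3)*w(-4, -3) = (-3*3)*(-5*(-4)) = -9*20 = -180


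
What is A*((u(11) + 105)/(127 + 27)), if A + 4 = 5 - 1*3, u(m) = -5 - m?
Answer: -89/77 ≈ -1.1558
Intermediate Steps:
A = -2 (A = -4 + (5 - 1*3) = -4 + (5 - 3) = -4 + 2 = -2)
A*((u(11) + 105)/(127 + 27)) = -2*((-5 - 1*11) + 105)/(127 + 27) = -2*((-5 - 11) + 105)/154 = -2*(-16 + 105)/154 = -178/154 = -2*89/154 = -89/77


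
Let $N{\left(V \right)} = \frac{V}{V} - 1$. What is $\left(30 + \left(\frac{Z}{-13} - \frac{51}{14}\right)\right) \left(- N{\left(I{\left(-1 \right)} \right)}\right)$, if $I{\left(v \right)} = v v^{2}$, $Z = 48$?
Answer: $0$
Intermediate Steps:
$I{\left(v \right)} = v^{3}$
$N{\left(V \right)} = 0$ ($N{\left(V \right)} = 1 - 1 = 0$)
$\left(30 + \left(\frac{Z}{-13} - \frac{51}{14}\right)\right) \left(- N{\left(I{\left(-1 \right)} \right)}\right) = \left(30 + \left(\frac{48}{-13} - \frac{51}{14}\right)\right) \left(\left(-1\right) 0\right) = \left(30 + \left(48 \left(- \frac{1}{13}\right) - \frac{51}{14}\right)\right) 0 = \left(30 - \frac{1335}{182}\right) 0 = \frac{4125}{182} \cdot 0 = 0$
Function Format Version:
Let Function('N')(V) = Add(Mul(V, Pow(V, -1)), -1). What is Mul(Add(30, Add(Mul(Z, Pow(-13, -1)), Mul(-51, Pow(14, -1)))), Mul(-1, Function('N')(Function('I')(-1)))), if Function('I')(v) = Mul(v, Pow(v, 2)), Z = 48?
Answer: 0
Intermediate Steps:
Function('I')(v) = Pow(v, 3)
Function('N')(V) = 0 (Function('N')(V) = Add(1, -1) = 0)
Mul(Add(30, Add(Mul(Z, Pow(-13, -1)), Mul(-51, Pow(14, -1)))), Mul(-1, Function('N')(Function('I')(-1)))) = Mul(Add(30, Add(Mul(48, Pow(-13, -1)), Mul(-51, Pow(14, -1)))), Mul(-1, 0)) = Mul(Add(30, Add(Mul(48, Rational(-1, 13)), Mul(-51, Rational(1, 14)))), 0) = Mul(Add(30, Add(Rational(-48, 13), Rational(-51, 14))), 0) = Mul(Add(30, Rational(-1335, 182)), 0) = Mul(Rational(4125, 182), 0) = 0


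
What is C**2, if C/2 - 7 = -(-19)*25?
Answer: 929296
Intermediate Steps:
C = 964 (C = 14 + 2*(-(-19)*25) = 14 + 2*(-19*(-25)) = 14 + 2*475 = 14 + 950 = 964)
C**2 = 964**2 = 929296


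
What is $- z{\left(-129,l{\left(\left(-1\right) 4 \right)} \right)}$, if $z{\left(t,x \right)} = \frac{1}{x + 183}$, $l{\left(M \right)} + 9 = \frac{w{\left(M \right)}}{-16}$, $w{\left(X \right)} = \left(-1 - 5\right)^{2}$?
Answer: $- \frac{4}{687} \approx -0.0058224$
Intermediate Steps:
$w{\left(X \right)} = 36$ ($w{\left(X \right)} = \left(-6\right)^{2} = 36$)
$l{\left(M \right)} = - \frac{45}{4}$ ($l{\left(M \right)} = -9 + \frac{36}{-16} = -9 + 36 \left(- \frac{1}{16}\right) = -9 - \frac{9}{4} = - \frac{45}{4}$)
$z{\left(t,x \right)} = \frac{1}{183 + x}$
$- z{\left(-129,l{\left(\left(-1\right) 4 \right)} \right)} = - \frac{1}{183 - \frac{45}{4}} = - \frac{1}{\frac{687}{4}} = \left(-1\right) \frac{4}{687} = - \frac{4}{687}$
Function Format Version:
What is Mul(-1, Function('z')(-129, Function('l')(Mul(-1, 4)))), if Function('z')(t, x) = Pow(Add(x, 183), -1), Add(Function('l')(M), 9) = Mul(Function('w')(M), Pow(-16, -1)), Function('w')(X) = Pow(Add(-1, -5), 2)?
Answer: Rational(-4, 687) ≈ -0.0058224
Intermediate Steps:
Function('w')(X) = 36 (Function('w')(X) = Pow(-6, 2) = 36)
Function('l')(M) = Rational(-45, 4) (Function('l')(M) = Add(-9, Mul(36, Pow(-16, -1))) = Add(-9, Mul(36, Rational(-1, 16))) = Add(-9, Rational(-9, 4)) = Rational(-45, 4))
Function('z')(t, x) = Pow(Add(183, x), -1)
Mul(-1, Function('z')(-129, Function('l')(Mul(-1, 4)))) = Mul(-1, Pow(Add(183, Rational(-45, 4)), -1)) = Mul(-1, Pow(Rational(687, 4), -1)) = Mul(-1, Rational(4, 687)) = Rational(-4, 687)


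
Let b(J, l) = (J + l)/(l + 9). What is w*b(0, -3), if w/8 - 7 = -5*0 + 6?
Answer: -52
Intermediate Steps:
w = 104 (w = 56 + 8*(-5*0 + 6) = 56 + 8*(0 + 6) = 56 + 8*6 = 56 + 48 = 104)
b(J, l) = (J + l)/(9 + l)
w*b(0, -3) = 104*((0 - 3)/(9 - 3)) = 104*(-3/6) = 104*((1/6)*(-3)) = 104*(-1/2) = -52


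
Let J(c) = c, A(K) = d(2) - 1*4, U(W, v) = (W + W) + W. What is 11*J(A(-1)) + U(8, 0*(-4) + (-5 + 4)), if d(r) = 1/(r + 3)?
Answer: -89/5 ≈ -17.800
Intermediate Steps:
d(r) = 1/(3 + r)
U(W, v) = 3*W (U(W, v) = 2*W + W = 3*W)
A(K) = -19/5 (A(K) = 1/(3 + 2) - 1*4 = 1/5 - 4 = ⅕ - 4 = -19/5)
11*J(A(-1)) + U(8, 0*(-4) + (-5 + 4)) = 11*(-19/5) + 3*8 = -209/5 + 24 = -89/5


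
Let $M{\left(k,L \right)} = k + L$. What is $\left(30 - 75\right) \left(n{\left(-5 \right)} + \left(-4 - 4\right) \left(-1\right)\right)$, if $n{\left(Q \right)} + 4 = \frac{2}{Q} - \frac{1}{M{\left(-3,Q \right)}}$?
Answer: $- \frac{1341}{8} \approx -167.63$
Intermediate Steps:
$M{\left(k,L \right)} = L + k$
$n{\left(Q \right)} = -4 - \frac{1}{-3 + Q} + \frac{2}{Q}$ ($n{\left(Q \right)} = -4 - \left(\frac{1}{Q - 3} - \frac{2}{Q}\right) = -4 - \left(\frac{1}{-3 + Q} - \frac{2}{Q}\right) = -4 - \frac{1}{-3 + Q} + \frac{2}{Q}$)
$\left(30 - 75\right) \left(n{\left(-5 \right)} + \left(-4 - 4\right) \left(-1\right)\right) = \left(30 - 75\right) \left(\frac{-6 - 5 - - 20 \left(-3 - 5\right)}{\left(-5\right) \left(-3 - 5\right)} + \left(-4 - 4\right) \left(-1\right)\right) = - 45 \left(- \frac{-6 - 5 - \left(-20\right) \left(-8\right)}{5 \left(-8\right)} - -8\right) = - 45 \left(\left(- \frac{1}{5}\right) \left(- \frac{1}{8}\right) \left(-6 - 5 - 160\right) + 8\right) = - 45 \left(\left(- \frac{1}{5}\right) \left(- \frac{1}{8}\right) \left(-171\right) + 8\right) = - 45 \left(- \frac{171}{40} + 8\right) = \left(-45\right) \frac{149}{40} = - \frac{1341}{8}$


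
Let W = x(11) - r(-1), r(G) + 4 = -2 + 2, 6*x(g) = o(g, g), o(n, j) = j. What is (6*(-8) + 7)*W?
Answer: -1435/6 ≈ -239.17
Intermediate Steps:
x(g) = g/6
r(G) = -4 (r(G) = -4 + (-2 + 2) = -4 + 0 = -4)
W = 35/6 (W = (⅙)*11 - 1*(-4) = 11/6 + 4 = 35/6 ≈ 5.8333)
(6*(-8) + 7)*W = (6*(-8) + 7)*(35/6) = (-48 + 7)*(35/6) = -41*35/6 = -1435/6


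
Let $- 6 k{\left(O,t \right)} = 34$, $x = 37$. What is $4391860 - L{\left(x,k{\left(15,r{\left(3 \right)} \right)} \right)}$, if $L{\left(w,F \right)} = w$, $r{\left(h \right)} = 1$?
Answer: $4391823$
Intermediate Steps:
$k{\left(O,t \right)} = - \frac{17}{3}$ ($k{\left(O,t \right)} = \left(- \frac{1}{6}\right) 34 = - \frac{17}{3}$)
$4391860 - L{\left(x,k{\left(15,r{\left(3 \right)} \right)} \right)} = 4391860 - 37 = 4391823$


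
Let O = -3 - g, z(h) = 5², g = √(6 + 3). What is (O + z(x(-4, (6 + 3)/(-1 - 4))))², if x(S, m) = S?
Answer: 361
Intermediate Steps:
g = 3 (g = √9 = 3)
z(h) = 25
O = -6 (O = -3 - 1*3 = -3 - 3 = -6)
(O + z(x(-4, (6 + 3)/(-1 - 4))))² = (-6 + 25)² = 19² = 361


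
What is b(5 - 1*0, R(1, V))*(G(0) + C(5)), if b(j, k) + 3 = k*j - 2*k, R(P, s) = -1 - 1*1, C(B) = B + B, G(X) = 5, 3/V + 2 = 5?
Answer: -135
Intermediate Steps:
V = 1 (V = 3/(-2 + 5) = 3/3 = 3*(⅓) = 1)
C(B) = 2*B
R(P, s) = -2 (R(P, s) = -1 - 1 = -2)
b(j, k) = -3 - 2*k + j*k (b(j, k) = -3 + (k*j - 2*k) = -3 + (j*k - 2*k) = -3 + (-2*k + j*k) = -3 - 2*k + j*k)
b(5 - 1*0, R(1, V))*(G(0) + C(5)) = (-3 - 2*(-2) + (5 - 1*0)*(-2))*(5 + 2*5) = (-3 + 4 + (5 + 0)*(-2))*(5 + 10) = (-3 + 4 + 5*(-2))*15 = (-3 + 4 - 10)*15 = -9*15 = -135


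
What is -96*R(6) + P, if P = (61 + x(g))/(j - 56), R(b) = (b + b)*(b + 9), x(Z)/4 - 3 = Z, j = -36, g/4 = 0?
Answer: -1589833/92 ≈ -17281.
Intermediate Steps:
g = 0 (g = 4*0 = 0)
x(Z) = 12 + 4*Z
R(b) = 2*b*(9 + b) (R(b) = (2*b)*(9 + b) = 2*b*(9 + b))
P = -73/92 (P = (61 + (12 + 4*0))/(-36 - 56) = (61 + (12 + 0))/(-92) = (61 + 12)*(-1/92) = 73*(-1/92) = -73/92 ≈ -0.79348)
-96*R(6) + P = -192*6*(9 + 6) - 73/92 = -192*6*15 - 73/92 = -96*180 - 73/92 = -17280 - 73/92 = -1589833/92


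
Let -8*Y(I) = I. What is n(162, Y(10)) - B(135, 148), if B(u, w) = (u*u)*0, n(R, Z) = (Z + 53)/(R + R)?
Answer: 23/144 ≈ 0.15972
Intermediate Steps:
Y(I) = -I/8
n(R, Z) = (53 + Z)/(2*R) (n(R, Z) = (53 + Z)/((2*R)) = (53 + Z)*(1/(2*R)) = (53 + Z)/(2*R))
B(u, w) = 0 (B(u, w) = u**2*0 = 0)
n(162, Y(10)) - B(135, 148) = (1/2)*(53 - 1/8*10)/162 - 1*0 = (1/2)*(1/162)*(53 - 5/4) + 0 = (1/2)*(1/162)*(207/4) + 0 = 23/144 + 0 = 23/144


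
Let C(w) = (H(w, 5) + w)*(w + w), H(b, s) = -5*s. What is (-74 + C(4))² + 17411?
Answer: 75975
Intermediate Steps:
C(w) = 2*w*(-25 + w) (C(w) = (-5*5 + w)*(w + w) = (-25 + w)*(2*w) = 2*w*(-25 + w))
(-74 + C(4))² + 17411 = (-74 + 2*4*(-25 + 4))² + 17411 = (-74 + 2*4*(-21))² + 17411 = (-74 - 168)² + 17411 = (-242)² + 17411 = 58564 + 17411 = 75975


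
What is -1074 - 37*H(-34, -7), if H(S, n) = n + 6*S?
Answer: 6733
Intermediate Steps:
-1074 - 37*H(-34, -7) = -1074 - 37*(-7 + 6*(-34)) = -1074 - 37*(-7 - 204) = -1074 - 37*(-211) = -1074 + 7807 = 6733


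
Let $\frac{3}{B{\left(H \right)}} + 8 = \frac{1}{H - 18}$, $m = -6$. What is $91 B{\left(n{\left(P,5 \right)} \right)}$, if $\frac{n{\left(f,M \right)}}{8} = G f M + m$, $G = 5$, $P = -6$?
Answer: $- \frac{49374}{1447} \approx -34.122$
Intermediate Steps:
$n{\left(f,M \right)} = -48 + 40 M f$ ($n{\left(f,M \right)} = 8 \left(5 f M - 6\right) = 8 \left(5 M f - 6\right) = 8 \left(-6 + 5 M f\right) = -48 + 40 M f$)
$B{\left(H \right)} = \frac{3}{-8 + \frac{1}{-18 + H}}$ ($B{\left(H \right)} = \frac{3}{-8 + \frac{1}{H - 18}} = \frac{3}{-8 + \frac{1}{-18 + H}}$)
$91 B{\left(n{\left(P,5 \right)} \right)} = 91 \frac{3 \left(18 - \left(-48 + 40 \cdot 5 \left(-6\right)\right)\right)}{-145 + 8 \left(-48 + 40 \cdot 5 \left(-6\right)\right)} = 91 \frac{3 \left(18 - \left(-48 - 1200\right)\right)}{-145 + 8 \left(-48 - 1200\right)} = 91 \frac{3 \left(18 - -1248\right)}{-145 + 8 \left(-1248\right)} = 91 \frac{3 \left(18 + 1248\right)}{-145 - 9984} = 91 \cdot 3 \frac{1}{-10129} \cdot 1266 = 91 \cdot 3 \left(- \frac{1}{10129}\right) 1266 = 91 \left(- \frac{3798}{10129}\right) = - \frac{49374}{1447}$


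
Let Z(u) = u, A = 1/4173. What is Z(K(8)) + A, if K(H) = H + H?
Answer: 66769/4173 ≈ 16.000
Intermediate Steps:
K(H) = 2*H
A = 1/4173 ≈ 0.00023964
Z(K(8)) + A = 2*8 + 1/4173 = 16 + 1/4173 = 66769/4173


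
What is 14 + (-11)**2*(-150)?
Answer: -18136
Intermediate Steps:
14 + (-11)**2*(-150) = 14 + 121*(-150) = 14 - 18150 = -18136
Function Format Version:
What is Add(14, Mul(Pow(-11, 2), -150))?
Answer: -18136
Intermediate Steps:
Add(14, Mul(Pow(-11, 2), -150)) = Add(14, Mul(121, -150)) = Add(14, -18150) = -18136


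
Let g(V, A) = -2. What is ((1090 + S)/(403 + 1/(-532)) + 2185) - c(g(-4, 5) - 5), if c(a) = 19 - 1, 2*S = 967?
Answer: 155143689/71465 ≈ 2170.9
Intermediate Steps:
S = 967/2 (S = (½)*967 = 967/2 ≈ 483.50)
c(a) = 18
((1090 + S)/(403 + 1/(-532)) + 2185) - c(g(-4, 5) - 5) = ((1090 + 967/2)/(403 + 1/(-532)) + 2185) - 1*18 = (3147/(2*(403 - 1/532)) + 2185) - 18 = (3147/(2*(214395/532)) + 2185) - 18 = ((3147/2)*(532/214395) + 2185) - 18 = (279034/71465 + 2185) - 18 = 156430059/71465 - 18 = 155143689/71465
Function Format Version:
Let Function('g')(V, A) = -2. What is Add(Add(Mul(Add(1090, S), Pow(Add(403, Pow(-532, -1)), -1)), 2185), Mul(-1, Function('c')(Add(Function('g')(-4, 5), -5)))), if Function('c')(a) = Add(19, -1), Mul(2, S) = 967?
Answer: Rational(155143689, 71465) ≈ 2170.9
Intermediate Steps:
S = Rational(967, 2) (S = Mul(Rational(1, 2), 967) = Rational(967, 2) ≈ 483.50)
Function('c')(a) = 18
Add(Add(Mul(Add(1090, S), Pow(Add(403, Pow(-532, -1)), -1)), 2185), Mul(-1, Function('c')(Add(Function('g')(-4, 5), -5)))) = Add(Add(Mul(Add(1090, Rational(967, 2)), Pow(Add(403, Pow(-532, -1)), -1)), 2185), Mul(-1, 18)) = Add(Add(Mul(Rational(3147, 2), Pow(Add(403, Rational(-1, 532)), -1)), 2185), -18) = Add(Add(Mul(Rational(3147, 2), Pow(Rational(214395, 532), -1)), 2185), -18) = Add(Add(Mul(Rational(3147, 2), Rational(532, 214395)), 2185), -18) = Add(Add(Rational(279034, 71465), 2185), -18) = Add(Rational(156430059, 71465), -18) = Rational(155143689, 71465)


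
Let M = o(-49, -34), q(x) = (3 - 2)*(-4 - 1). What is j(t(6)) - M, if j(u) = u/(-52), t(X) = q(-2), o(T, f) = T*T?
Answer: -124847/52 ≈ -2400.9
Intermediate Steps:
o(T, f) = T²
q(x) = -5 (q(x) = 1*(-5) = -5)
M = 2401 (M = (-49)² = 2401)
t(X) = -5
j(u) = -u/52 (j(u) = u*(-1/52) = -u/52)
j(t(6)) - M = -1/52*(-5) - 1*2401 = 5/52 - 2401 = -124847/52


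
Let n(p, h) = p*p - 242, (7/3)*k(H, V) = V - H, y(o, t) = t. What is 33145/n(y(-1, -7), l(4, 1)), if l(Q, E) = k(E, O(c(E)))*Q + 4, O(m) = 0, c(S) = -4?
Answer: -33145/193 ≈ -171.74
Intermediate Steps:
k(H, V) = -3*H/7 + 3*V/7 (k(H, V) = 3*(V - H)/7 = -3*H/7 + 3*V/7)
l(Q, E) = 4 - 3*E*Q/7 (l(Q, E) = (-3*E/7 + (3/7)*0)*Q + 4 = (-3*E/7 + 0)*Q + 4 = (-3*E/7)*Q + 4 = -3*E*Q/7 + 4 = 4 - 3*E*Q/7)
n(p, h) = -242 + p² (n(p, h) = p² - 242 = -242 + p²)
33145/n(y(-1, -7), l(4, 1)) = 33145/(-242 + (-7)²) = 33145/(-242 + 49) = 33145/(-193) = 33145*(-1/193) = -33145/193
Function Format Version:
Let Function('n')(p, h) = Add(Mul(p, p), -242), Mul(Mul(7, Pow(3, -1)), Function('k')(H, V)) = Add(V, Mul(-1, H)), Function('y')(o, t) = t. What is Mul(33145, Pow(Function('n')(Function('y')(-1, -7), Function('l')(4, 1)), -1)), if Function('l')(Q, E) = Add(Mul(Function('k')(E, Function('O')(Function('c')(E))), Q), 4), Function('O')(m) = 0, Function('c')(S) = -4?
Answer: Rational(-33145, 193) ≈ -171.74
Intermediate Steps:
Function('k')(H, V) = Add(Mul(Rational(-3, 7), H), Mul(Rational(3, 7), V)) (Function('k')(H, V) = Mul(Rational(3, 7), Add(V, Mul(-1, H))) = Add(Mul(Rational(-3, 7), H), Mul(Rational(3, 7), V)))
Function('l')(Q, E) = Add(4, Mul(Rational(-3, 7), E, Q)) (Function('l')(Q, E) = Add(Mul(Add(Mul(Rational(-3, 7), E), Mul(Rational(3, 7), 0)), Q), 4) = Add(Mul(Add(Mul(Rational(-3, 7), E), 0), Q), 4) = Add(Mul(Mul(Rational(-3, 7), E), Q), 4) = Add(Mul(Rational(-3, 7), E, Q), 4) = Add(4, Mul(Rational(-3, 7), E, Q)))
Function('n')(p, h) = Add(-242, Pow(p, 2)) (Function('n')(p, h) = Add(Pow(p, 2), -242) = Add(-242, Pow(p, 2)))
Mul(33145, Pow(Function('n')(Function('y')(-1, -7), Function('l')(4, 1)), -1)) = Mul(33145, Pow(Add(-242, Pow(-7, 2)), -1)) = Mul(33145, Pow(Add(-242, 49), -1)) = Mul(33145, Pow(-193, -1)) = Mul(33145, Rational(-1, 193)) = Rational(-33145, 193)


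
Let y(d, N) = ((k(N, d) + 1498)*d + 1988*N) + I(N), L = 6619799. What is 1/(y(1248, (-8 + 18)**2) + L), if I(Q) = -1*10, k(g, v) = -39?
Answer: 1/8639421 ≈ 1.1575e-7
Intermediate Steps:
I(Q) = -10
y(d, N) = -10 + 1459*d + 1988*N (y(d, N) = ((-39 + 1498)*d + 1988*N) - 10 = (1459*d + 1988*N) - 10 = -10 + 1459*d + 1988*N)
1/(y(1248, (-8 + 18)**2) + L) = 1/((-10 + 1459*1248 + 1988*(-8 + 18)**2) + 6619799) = 1/((-10 + 1820832 + 1988*10**2) + 6619799) = 1/((-10 + 1820832 + 1988*100) + 6619799) = 1/((-10 + 1820832 + 198800) + 6619799) = 1/(2019622 + 6619799) = 1/8639421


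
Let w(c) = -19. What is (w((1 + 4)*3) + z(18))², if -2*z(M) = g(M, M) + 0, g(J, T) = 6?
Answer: 484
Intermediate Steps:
z(M) = -3 (z(M) = -(6 + 0)/2 = -½*6 = -3)
(w((1 + 4)*3) + z(18))² = (-19 - 3)² = (-22)² = 484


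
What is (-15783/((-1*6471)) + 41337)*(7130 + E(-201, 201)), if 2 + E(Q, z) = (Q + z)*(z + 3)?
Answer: 211865947920/719 ≈ 2.9467e+8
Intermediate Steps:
E(Q, z) = -2 + (3 + z)*(Q + z) (E(Q, z) = -2 + (Q + z)*(z + 3) = -2 + (Q + z)*(3 + z) = -2 + (3 + z)*(Q + z))
(-15783/((-1*6471)) + 41337)*(7130 + E(-201, 201)) = (-15783/((-1*6471)) + 41337)*(7130 + (-2 + 201² + 3*(-201) + 3*201 - 201*201)) = (-15783/(-6471) + 41337)*(7130 + (-2 + 40401 - 603 + 603 - 40401)) = (-15783*(-1/6471) + 41337)*(7130 - 2) = (5261/2157 + 41337)*7128 = (89169170/2157)*7128 = 211865947920/719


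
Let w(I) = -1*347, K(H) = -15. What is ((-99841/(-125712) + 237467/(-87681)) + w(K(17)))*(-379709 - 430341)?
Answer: 519231855030264725/1837092312 ≈ 2.8264e+8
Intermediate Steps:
w(I) = -347
((-99841/(-125712) + 237467/(-87681)) + w(K(17)))*(-379709 - 430341) = ((-99841/(-125712) + 237467/(-87681)) - 347)*(-379709 - 430341) = ((-99841*(-1/125712) + 237467*(-1/87681)) - 347)*(-810050) = ((99841/125712 - 237467/87681) - 347)*(-810050) = (-7032764261/3674184624 - 347)*(-810050) = -1281974828789/3674184624*(-810050) = 519231855030264725/1837092312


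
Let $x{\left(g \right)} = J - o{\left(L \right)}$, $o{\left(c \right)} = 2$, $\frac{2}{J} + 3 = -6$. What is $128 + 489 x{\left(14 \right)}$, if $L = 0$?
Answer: $- \frac{2876}{3} \approx -958.67$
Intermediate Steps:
$J = - \frac{2}{9}$ ($J = \frac{2}{-3 - 6} = \frac{2}{-9} = 2 \left(- \frac{1}{9}\right) = - \frac{2}{9} \approx -0.22222$)
$x{\left(g \right)} = - \frac{20}{9}$ ($x{\left(g \right)} = - \frac{2}{9} - 2 = - \frac{20}{9}$)
$128 + 489 x{\left(14 \right)} = 128 + 489 \left(- \frac{20}{9}\right) = 128 - \frac{3260}{3} = - \frac{2876}{3}$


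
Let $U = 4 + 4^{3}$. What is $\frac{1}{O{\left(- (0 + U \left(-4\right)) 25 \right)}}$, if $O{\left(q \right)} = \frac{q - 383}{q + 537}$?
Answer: $\frac{319}{279} \approx 1.1434$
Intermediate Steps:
$U = 68$ ($U = 4 + 64 = 68$)
$O{\left(q \right)} = \frac{-383 + q}{537 + q}$
$\frac{1}{O{\left(- (0 + U \left(-4\right)) 25 \right)}} = \frac{1}{\frac{1}{537 + - (0 + 68 \left(-4\right)) 25} \left(-383 + - (0 + 68 \left(-4\right)) 25\right)} = \frac{1}{\frac{1}{537 + - (0 - 272) 25} \left(-383 + - (0 - 272) 25\right)} = \frac{1}{\frac{1}{537 + \left(-1\right) \left(-272\right) 25} \left(-383 + \left(-1\right) \left(-272\right) 25\right)} = \frac{1}{\frac{1}{537 + 272 \cdot 25} \left(-383 + 272 \cdot 25\right)} = \frac{1}{\frac{1}{537 + 6800} \left(-383 + 6800\right)} = \frac{1}{\frac{1}{7337} \cdot 6417} = \frac{1}{\frac{279}{319}} = \frac{319}{279}$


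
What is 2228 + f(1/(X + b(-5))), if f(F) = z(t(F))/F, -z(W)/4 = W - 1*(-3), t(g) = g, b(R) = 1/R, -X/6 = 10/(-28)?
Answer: 77024/35 ≈ 2200.7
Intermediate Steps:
X = 15/7 (X = -60/(-28) = -60*(-1)/28 = -6*(-5/14) = 15/7 ≈ 2.1429)
z(W) = -12 - 4*W (z(W) = -4*(W - 1*(-3)) = -4*(W + 3) = -4*(3 + W) = -12 - 4*W)
f(F) = (-12 - 4*F)/F
2228 + f(1/(X + b(-5))) = 2228 + (-4 - 12/(1/(15/7 + 1/(-5)))) = 2228 + (-4 - 12/(1/(15/7 - 1/5))) = 2228 + (-4 - 12/(1/(68/35))) = 2228 + (-4 - 12/35/68) = 2228 + (-4 - 12*68/35) = 2228 + (-4 - 816/35) = 2228 - 956/35 = 77024/35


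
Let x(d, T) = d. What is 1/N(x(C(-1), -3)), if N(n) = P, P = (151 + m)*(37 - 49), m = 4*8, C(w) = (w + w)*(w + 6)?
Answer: -1/2196 ≈ -0.00045537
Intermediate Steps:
C(w) = 2*w*(6 + w) (C(w) = (2*w)*(6 + w) = 2*w*(6 + w))
m = 32
P = -2196 (P = (151 + 32)*(37 - 49) = 183*(-12) = -2196)
N(n) = -2196
1/N(x(C(-1), -3)) = 1/(-2196) = -1/2196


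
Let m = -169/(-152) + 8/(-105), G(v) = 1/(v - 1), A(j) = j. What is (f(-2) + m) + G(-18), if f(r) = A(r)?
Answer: -16231/15960 ≈ -1.0170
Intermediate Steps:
f(r) = r
G(v) = 1/(-1 + v)
m = 16529/15960 (m = -169*(-1/152) + 8*(-1/105) = 169/152 - 8/105 = 16529/15960 ≈ 1.0357)
(f(-2) + m) + G(-18) = (-2 + 16529/15960) + 1/(-1 - 18) = -15391/15960 + 1/(-19) = -15391/15960 - 1/19 = -16231/15960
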